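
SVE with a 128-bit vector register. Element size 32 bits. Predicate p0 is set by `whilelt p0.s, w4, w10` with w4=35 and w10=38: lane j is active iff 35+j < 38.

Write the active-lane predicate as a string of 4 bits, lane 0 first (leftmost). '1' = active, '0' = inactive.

lane count: 128 div 32 = 4
p0[j] = (35+j < 38); true for j=0..2 → 3 lanes set
bits (lane 0 leftmost): 1110

predicate = 1110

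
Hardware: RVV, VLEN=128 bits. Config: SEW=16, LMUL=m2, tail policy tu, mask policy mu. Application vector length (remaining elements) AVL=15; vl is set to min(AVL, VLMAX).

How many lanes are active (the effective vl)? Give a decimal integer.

vl = 15

VLMAX = (128 × 2) / 16 = 16 lanes
vl = min(AVL, VLMAX) = min(15, 16) = 15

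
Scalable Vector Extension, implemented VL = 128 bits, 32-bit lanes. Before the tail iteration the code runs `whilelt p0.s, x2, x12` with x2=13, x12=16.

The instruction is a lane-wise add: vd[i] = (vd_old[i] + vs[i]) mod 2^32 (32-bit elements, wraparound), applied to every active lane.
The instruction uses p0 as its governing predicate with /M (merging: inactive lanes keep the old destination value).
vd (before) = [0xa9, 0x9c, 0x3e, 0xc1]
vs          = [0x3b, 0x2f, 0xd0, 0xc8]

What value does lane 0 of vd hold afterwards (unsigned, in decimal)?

128-bit reg / 32-bit elem → 4 lanes
whilelt: lane j active iff 13+j < 16 → j < 3 → 3 active
[0] add(0xa9,0x3b) = 0xe4
[1] add(0x9c,0x2f) = 0xcb
[2] add(0x3e,0xd0) = 0x10e
[3] tail/keep = 0xc1

vd[0] = 228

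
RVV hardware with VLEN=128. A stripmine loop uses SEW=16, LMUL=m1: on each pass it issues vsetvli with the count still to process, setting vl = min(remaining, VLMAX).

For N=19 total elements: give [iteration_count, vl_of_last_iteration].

VLMAX = (128 × 1) / 16 = 8 lanes
iterations = ceil(19/8) = 3; final-pass vl = 3

[iterations, last_vl] = [3, 3]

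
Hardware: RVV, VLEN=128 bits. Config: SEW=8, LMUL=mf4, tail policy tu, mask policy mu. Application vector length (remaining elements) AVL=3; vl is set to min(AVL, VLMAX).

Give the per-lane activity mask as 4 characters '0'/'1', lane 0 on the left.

VLMAX = (128 × 1/4) / 8 = 4 lanes
AVL=3 ≤ VLMAX=4, so vl = 3
bits (lane 0 leftmost): 1110

predicate = 1110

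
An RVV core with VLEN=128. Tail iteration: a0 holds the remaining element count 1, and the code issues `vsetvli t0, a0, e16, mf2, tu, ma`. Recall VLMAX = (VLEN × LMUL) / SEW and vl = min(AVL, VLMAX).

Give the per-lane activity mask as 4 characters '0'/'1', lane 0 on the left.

predicate = 1000

VLMAX = (128 × 1/2) / 16 = 4 lanes
vl = min(AVL, VLMAX) = min(1, 4) = 1
bits (lane 0 leftmost): 1000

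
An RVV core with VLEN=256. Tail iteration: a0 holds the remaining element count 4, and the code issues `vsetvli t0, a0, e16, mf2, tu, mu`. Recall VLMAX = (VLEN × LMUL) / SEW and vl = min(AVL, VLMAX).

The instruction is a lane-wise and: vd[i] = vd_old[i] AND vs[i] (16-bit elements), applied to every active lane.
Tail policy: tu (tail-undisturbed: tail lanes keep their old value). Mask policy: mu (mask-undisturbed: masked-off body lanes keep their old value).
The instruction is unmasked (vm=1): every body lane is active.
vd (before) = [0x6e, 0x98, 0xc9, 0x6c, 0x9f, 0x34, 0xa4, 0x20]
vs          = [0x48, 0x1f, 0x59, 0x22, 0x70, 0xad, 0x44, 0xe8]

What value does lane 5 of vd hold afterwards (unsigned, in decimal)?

vd[5] = 52

VLMAX = VLEN×LMUL/SEW = 256×1/2/16 = 8
vl = min(AVL, VLMAX) = min(4, 8) = 4
vd[0] and(0x6e,0x48) -> 0x48
vd[1] and(0x98,0x1f) -> 0x18
vd[2] and(0xc9,0x59) -> 0x49
vd[3] and(0x6c,0x22) -> 0x20
vd[4] tail/keep -> 0x9f
vd[5] tail/keep -> 0x34
vd[6] tail/keep -> 0xa4
vd[7] tail/keep -> 0x20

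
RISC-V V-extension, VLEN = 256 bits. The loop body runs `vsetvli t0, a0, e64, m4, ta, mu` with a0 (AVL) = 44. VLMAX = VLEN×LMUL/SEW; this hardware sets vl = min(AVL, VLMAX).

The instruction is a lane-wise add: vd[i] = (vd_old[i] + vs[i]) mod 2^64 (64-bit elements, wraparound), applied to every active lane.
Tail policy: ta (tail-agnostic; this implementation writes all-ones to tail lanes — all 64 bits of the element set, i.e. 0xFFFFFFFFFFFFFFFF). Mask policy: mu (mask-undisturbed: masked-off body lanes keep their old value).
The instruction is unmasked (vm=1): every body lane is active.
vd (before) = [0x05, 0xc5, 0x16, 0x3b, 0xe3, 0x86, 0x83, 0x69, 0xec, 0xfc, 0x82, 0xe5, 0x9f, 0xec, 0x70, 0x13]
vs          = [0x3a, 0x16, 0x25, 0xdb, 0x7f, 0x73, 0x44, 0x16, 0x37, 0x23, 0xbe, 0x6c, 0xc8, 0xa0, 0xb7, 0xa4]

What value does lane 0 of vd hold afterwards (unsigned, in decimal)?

VLMAX = (256 × 4) / 64 = 16 lanes
vl ← min(44, 16) = 16
vd[0] add(0x05,0x3a) -> 0x3f
vd[1] add(0xc5,0x16) -> 0xdb
vd[2] add(0x16,0x25) -> 0x3b
vd[3] add(0x3b,0xdb) -> 0x116
vd[4] add(0xe3,0x7f) -> 0x162
vd[5] add(0x86,0x73) -> 0xf9
vd[6] add(0x83,0x44) -> 0xc7
vd[7] add(0x69,0x16) -> 0x7f
vd[8] add(0xec,0x37) -> 0x123
vd[9] add(0xfc,0x23) -> 0x11f
vd[10] add(0x82,0xbe) -> 0x140
vd[11] add(0xe5,0x6c) -> 0x151
vd[12] add(0x9f,0xc8) -> 0x167
vd[13] add(0xec,0xa0) -> 0x18c
vd[14] add(0x70,0xb7) -> 0x127
vd[15] add(0x13,0xa4) -> 0xb7

vd[0] = 63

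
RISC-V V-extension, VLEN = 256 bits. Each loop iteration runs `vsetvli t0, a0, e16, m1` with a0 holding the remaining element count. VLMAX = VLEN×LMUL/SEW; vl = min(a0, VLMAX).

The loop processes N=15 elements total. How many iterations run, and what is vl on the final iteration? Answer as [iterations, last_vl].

VLMAX = VLEN×LMUL/SEW = 256×1/16 = 16
N=15: ⌈15/16⌉ = 1 iters; last vl = 15 − 0×16 = 15

[iterations, last_vl] = [1, 15]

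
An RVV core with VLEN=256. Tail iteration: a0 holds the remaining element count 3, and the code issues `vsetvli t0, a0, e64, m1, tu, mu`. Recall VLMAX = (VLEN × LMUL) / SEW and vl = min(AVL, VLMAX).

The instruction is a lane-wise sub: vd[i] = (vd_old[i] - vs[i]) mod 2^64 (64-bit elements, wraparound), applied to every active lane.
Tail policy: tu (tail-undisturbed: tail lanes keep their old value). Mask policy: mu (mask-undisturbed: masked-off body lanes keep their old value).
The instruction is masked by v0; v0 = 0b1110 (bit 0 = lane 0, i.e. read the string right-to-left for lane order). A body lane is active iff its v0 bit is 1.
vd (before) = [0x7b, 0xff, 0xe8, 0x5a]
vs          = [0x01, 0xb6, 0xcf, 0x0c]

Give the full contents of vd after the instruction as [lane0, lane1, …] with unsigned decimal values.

lanes per group: 256·1/64 = 4
AVL=3 ≤ VLMAX=4, so vl = 3
  i=0: mask-off/keep → 123
  i=1: sub(0xff,0xb6) → 73
  i=2: sub(0xe8,0xcf) → 25
  i=3: tail/keep → 90

vd = [123, 73, 25, 90]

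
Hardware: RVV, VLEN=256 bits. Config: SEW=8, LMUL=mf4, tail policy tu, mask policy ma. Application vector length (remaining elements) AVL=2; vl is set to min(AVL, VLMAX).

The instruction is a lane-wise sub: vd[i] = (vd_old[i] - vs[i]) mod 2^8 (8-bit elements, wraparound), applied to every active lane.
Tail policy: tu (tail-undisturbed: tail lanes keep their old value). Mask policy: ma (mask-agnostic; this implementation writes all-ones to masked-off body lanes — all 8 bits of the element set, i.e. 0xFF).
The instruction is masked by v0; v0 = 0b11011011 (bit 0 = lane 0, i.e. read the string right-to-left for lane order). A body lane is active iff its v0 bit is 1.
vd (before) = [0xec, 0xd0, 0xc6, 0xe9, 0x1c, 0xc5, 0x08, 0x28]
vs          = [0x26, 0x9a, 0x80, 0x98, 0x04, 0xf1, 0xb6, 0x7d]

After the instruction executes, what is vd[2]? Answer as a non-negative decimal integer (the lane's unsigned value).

vd[2] = 198

VLMAX = (256 × 1/4) / 8 = 8 lanes
AVL=2 ≤ VLMAX=8, so vl = 2
  i=0: sub(0xec,0x26) → 198
  i=1: sub(0xd0,0x9a) → 54
  i=2: tail/keep → 198
  i=3: tail/keep → 233
  i=4: tail/keep → 28
  i=5: tail/keep → 197
  i=6: tail/keep → 8
  i=7: tail/keep → 40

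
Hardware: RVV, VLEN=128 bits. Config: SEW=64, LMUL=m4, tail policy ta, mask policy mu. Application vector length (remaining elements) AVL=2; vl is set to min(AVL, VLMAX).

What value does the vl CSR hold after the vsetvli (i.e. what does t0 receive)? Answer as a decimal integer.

VLMAX = VLEN×LMUL/SEW = 128×4/64 = 8
vl ← min(2, 8) = 2

vl = 2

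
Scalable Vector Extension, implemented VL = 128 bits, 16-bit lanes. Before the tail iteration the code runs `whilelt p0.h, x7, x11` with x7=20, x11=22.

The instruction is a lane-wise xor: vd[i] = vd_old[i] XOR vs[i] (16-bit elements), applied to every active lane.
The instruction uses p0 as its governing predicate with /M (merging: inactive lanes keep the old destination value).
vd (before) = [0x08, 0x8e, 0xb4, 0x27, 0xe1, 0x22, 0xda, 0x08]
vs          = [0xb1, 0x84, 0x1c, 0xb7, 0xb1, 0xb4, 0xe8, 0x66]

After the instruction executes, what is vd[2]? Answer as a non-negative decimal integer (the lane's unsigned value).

128-bit reg / 16-bit elem → 8 lanes
active while 20+j < 22, i.e. j ∈ [0,2) capped at 8 ⇒ 2
vd[0] xor(0x08,0xb1) -> 0xb9
vd[1] xor(0x8e,0x84) -> 0x0a
vd[2] tail/keep -> 0xb4
vd[3] tail/keep -> 0x27
vd[4] tail/keep -> 0xe1
vd[5] tail/keep -> 0x22
vd[6] tail/keep -> 0xda
vd[7] tail/keep -> 0x08

vd[2] = 180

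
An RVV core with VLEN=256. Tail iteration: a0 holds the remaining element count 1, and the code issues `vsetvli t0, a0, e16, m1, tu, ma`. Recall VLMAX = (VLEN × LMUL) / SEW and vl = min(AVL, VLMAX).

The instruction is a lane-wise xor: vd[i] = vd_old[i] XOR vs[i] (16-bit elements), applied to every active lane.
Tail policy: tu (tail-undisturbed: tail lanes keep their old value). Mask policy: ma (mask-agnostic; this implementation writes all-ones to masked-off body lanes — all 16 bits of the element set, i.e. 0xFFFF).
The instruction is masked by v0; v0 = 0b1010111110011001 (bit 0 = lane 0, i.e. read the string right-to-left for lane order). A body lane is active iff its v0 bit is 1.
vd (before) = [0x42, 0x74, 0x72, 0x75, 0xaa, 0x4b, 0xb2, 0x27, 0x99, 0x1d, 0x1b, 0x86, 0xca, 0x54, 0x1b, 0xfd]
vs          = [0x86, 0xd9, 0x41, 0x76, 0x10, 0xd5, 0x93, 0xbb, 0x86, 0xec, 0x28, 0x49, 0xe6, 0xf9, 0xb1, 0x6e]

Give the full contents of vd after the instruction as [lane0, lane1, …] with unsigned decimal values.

VLMAX = VLEN×LMUL/SEW = 256×1/16 = 16
vl ← min(1, 16) = 1
vd[0] xor(0x42,0x86) -> 0xc4
vd[1] tail/keep -> 0x74
vd[2] tail/keep -> 0x72
vd[3] tail/keep -> 0x75
vd[4] tail/keep -> 0xaa
vd[5] tail/keep -> 0x4b
vd[6] tail/keep -> 0xb2
vd[7] tail/keep -> 0x27
vd[8] tail/keep -> 0x99
vd[9] tail/keep -> 0x1d
vd[10] tail/keep -> 0x1b
vd[11] tail/keep -> 0x86
vd[12] tail/keep -> 0xca
vd[13] tail/keep -> 0x54
vd[14] tail/keep -> 0x1b
vd[15] tail/keep -> 0xfd

vd = [196, 116, 114, 117, 170, 75, 178, 39, 153, 29, 27, 134, 202, 84, 27, 253]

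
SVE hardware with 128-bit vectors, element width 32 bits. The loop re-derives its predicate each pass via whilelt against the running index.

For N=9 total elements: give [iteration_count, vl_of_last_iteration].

lane count: 128 div 32 = 4
9 elements at 4/iter → 3 passes, remainder 1 on the last

[iterations, last_vl] = [3, 1]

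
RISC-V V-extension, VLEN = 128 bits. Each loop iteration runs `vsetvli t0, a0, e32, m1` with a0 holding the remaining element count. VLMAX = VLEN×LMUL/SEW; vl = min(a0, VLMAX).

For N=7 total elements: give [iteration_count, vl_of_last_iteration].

lanes per group: 128·1/32 = 4
iterations = ceil(7/4) = 2; final-pass vl = 3

[iterations, last_vl] = [2, 3]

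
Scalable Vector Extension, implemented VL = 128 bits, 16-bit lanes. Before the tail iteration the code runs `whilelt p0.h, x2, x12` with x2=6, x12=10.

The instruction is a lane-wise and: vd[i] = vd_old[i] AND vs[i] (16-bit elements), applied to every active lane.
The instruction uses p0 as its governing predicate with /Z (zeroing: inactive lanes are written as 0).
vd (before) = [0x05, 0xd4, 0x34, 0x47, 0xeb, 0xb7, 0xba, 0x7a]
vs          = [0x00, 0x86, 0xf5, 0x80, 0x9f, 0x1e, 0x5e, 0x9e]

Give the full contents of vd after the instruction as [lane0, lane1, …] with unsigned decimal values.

vd = [0, 132, 52, 0, 0, 0, 0, 0]

register lanes = 128/16 = 8
active while 6+j < 10, i.e. j ∈ [0,4) capped at 8 ⇒ 4
  i=0: and(0x05,0x00) → 0
  i=1: and(0xd4,0x86) → 132
  i=2: and(0x34,0xf5) → 52
  i=3: and(0x47,0x80) → 0
  i=4: tail/zero → 0
  i=5: tail/zero → 0
  i=6: tail/zero → 0
  i=7: tail/zero → 0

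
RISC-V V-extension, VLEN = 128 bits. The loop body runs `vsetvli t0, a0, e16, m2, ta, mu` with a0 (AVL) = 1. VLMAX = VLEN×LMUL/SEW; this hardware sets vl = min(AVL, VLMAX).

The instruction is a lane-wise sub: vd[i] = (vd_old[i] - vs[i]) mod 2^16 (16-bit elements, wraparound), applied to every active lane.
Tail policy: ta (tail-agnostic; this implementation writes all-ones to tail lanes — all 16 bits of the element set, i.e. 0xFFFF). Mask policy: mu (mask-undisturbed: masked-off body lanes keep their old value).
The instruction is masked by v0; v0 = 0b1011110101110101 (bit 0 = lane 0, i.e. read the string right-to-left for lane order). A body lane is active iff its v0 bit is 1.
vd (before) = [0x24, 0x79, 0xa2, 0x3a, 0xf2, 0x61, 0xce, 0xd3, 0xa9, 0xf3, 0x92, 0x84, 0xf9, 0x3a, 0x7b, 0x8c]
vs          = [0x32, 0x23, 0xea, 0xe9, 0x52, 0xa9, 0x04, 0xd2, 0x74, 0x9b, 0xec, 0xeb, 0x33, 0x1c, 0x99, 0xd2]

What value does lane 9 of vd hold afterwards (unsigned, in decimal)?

vd[9] = 65535

VLMAX = (128 × 2) / 16 = 16 lanes
vl = min(AVL, VLMAX) = min(1, 16) = 1
vd[0] sub(0x24,0x32) -> 0xfff2
vd[1] tail/ones -> 0xffff
vd[2] tail/ones -> 0xffff
vd[3] tail/ones -> 0xffff
vd[4] tail/ones -> 0xffff
vd[5] tail/ones -> 0xffff
vd[6] tail/ones -> 0xffff
vd[7] tail/ones -> 0xffff
vd[8] tail/ones -> 0xffff
vd[9] tail/ones -> 0xffff
vd[10] tail/ones -> 0xffff
vd[11] tail/ones -> 0xffff
vd[12] tail/ones -> 0xffff
vd[13] tail/ones -> 0xffff
vd[14] tail/ones -> 0xffff
vd[15] tail/ones -> 0xffff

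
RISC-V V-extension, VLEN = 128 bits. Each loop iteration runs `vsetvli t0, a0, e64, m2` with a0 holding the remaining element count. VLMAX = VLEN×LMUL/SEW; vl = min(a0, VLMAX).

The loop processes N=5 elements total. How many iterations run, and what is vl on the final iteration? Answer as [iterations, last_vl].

lanes per group: 128·2/64 = 4
5 elements at 4/iter → 2 passes, remainder 1 on the last

[iterations, last_vl] = [2, 1]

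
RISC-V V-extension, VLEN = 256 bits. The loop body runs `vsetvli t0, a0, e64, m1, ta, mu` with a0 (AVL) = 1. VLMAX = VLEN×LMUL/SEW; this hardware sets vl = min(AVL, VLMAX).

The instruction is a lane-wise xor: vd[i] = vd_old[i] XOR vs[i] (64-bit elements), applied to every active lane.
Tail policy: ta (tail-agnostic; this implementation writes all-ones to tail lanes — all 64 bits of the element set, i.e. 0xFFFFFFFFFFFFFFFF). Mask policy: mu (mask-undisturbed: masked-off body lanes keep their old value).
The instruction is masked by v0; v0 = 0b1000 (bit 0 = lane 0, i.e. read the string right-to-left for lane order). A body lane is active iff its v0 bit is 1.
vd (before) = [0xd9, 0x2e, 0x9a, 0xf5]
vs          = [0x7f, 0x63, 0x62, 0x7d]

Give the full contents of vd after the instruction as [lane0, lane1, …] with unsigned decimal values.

VLMAX = VLEN×LMUL/SEW = 256×1/64 = 4
vl ← min(1, 4) = 1
[0] mask-off/keep = 0xd9
[1] tail/ones = 0xffffffffffffffff
[2] tail/ones = 0xffffffffffffffff
[3] tail/ones = 0xffffffffffffffff

vd = [217, 18446744073709551615, 18446744073709551615, 18446744073709551615]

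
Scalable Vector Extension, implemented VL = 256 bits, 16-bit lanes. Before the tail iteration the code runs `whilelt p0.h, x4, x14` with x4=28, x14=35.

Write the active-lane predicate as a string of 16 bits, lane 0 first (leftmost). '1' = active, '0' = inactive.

predicate = 1111111000000000

256-bit reg / 16-bit elem → 16 lanes
active while 28+j < 35, i.e. j ∈ [0,7) capped at 16 ⇒ 7
bits (lane 0 leftmost): 1111111000000000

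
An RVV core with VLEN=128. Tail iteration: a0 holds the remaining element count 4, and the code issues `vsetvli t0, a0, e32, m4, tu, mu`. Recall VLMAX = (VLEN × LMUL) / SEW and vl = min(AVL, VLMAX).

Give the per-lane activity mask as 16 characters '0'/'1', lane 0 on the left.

lanes per group: 128·4/32 = 16
vl = min(AVL, VLMAX) = min(4, 16) = 4
bits (lane 0 leftmost): 1111000000000000

predicate = 1111000000000000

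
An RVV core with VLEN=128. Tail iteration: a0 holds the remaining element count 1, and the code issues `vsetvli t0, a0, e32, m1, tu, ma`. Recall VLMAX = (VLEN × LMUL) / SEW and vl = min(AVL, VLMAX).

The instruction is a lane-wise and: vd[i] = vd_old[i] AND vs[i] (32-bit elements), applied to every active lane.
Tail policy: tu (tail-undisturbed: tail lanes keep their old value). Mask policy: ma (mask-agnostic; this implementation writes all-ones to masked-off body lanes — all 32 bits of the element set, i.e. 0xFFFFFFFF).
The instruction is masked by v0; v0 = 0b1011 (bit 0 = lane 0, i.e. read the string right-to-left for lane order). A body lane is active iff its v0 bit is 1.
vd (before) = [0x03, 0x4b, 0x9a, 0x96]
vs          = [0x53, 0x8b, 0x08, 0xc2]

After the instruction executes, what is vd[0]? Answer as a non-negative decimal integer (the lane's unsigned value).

VLMAX = VLEN×LMUL/SEW = 128×1/32 = 4
AVL=1 ≤ VLMAX=4, so vl = 1
  i=0: and(0x03,0x53) → 3
  i=1: tail/keep → 75
  i=2: tail/keep → 154
  i=3: tail/keep → 150

vd[0] = 3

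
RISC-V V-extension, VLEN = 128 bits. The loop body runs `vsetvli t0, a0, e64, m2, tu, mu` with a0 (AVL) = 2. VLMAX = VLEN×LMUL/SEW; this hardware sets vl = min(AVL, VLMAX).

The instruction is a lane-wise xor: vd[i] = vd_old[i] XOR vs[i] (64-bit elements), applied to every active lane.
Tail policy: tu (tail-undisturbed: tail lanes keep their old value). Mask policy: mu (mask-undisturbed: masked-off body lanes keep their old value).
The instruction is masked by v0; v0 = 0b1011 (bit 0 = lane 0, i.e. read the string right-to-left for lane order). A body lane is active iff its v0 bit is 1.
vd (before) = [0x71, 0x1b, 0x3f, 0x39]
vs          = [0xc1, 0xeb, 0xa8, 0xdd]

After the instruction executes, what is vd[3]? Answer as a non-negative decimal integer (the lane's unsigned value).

vd[3] = 57

VLMAX = (128 × 2) / 64 = 4 lanes
vl = min(AVL, VLMAX) = min(2, 4) = 2
  i=0: xor(0x71,0xc1) → 176
  i=1: xor(0x1b,0xeb) → 240
  i=2: tail/keep → 63
  i=3: tail/keep → 57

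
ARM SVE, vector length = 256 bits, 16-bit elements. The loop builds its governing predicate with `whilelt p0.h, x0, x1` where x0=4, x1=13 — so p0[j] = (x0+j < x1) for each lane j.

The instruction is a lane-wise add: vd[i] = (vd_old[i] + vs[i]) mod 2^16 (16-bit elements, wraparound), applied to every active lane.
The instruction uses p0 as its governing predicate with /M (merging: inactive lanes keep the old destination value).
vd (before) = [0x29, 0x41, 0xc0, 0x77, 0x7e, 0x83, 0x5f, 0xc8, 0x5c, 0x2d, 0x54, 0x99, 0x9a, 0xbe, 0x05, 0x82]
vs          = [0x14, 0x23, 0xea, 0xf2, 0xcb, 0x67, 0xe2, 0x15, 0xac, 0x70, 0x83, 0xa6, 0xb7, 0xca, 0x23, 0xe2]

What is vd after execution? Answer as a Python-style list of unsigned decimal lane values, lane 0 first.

vd = [61, 100, 426, 361, 329, 234, 321, 221, 264, 45, 84, 153, 154, 190, 5, 130]

256-bit reg / 16-bit elem → 16 lanes
active while 4+j < 13, i.e. j ∈ [0,9) capped at 16 ⇒ 9
lane  0: add(0x29,0x14) ⇒ 0x3d
lane  1: add(0x41,0x23) ⇒ 0x64
lane  2: add(0xc0,0xea) ⇒ 0x1aa
lane  3: add(0x77,0xf2) ⇒ 0x169
lane  4: add(0x7e,0xcb) ⇒ 0x149
lane  5: add(0x83,0x67) ⇒ 0xea
lane  6: add(0x5f,0xe2) ⇒ 0x141
lane  7: add(0xc8,0x15) ⇒ 0xdd
lane  8: add(0x5c,0xac) ⇒ 0x108
lane  9: tail/keep ⇒ 0x2d
lane 10: tail/keep ⇒ 0x54
lane 11: tail/keep ⇒ 0x99
lane 12: tail/keep ⇒ 0x9a
lane 13: tail/keep ⇒ 0xbe
lane 14: tail/keep ⇒ 0x05
lane 15: tail/keep ⇒ 0x82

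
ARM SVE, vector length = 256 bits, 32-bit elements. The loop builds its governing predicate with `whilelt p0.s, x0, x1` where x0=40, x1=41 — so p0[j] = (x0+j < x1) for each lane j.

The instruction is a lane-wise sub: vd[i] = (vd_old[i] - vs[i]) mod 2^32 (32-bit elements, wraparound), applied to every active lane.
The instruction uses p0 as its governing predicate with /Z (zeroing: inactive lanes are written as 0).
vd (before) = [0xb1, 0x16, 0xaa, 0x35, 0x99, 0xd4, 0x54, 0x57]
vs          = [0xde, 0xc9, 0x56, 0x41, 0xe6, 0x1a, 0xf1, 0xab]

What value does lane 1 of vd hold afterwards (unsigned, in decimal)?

256-bit reg / 32-bit elem → 8 lanes
p0[j] = (40+j < 41); true for j=0..0 → 1 lanes set
vd[0] sub(0xb1,0xde) -> 0xffffffd3
vd[1] tail/zero -> 0x00
vd[2] tail/zero -> 0x00
vd[3] tail/zero -> 0x00
vd[4] tail/zero -> 0x00
vd[5] tail/zero -> 0x00
vd[6] tail/zero -> 0x00
vd[7] tail/zero -> 0x00

vd[1] = 0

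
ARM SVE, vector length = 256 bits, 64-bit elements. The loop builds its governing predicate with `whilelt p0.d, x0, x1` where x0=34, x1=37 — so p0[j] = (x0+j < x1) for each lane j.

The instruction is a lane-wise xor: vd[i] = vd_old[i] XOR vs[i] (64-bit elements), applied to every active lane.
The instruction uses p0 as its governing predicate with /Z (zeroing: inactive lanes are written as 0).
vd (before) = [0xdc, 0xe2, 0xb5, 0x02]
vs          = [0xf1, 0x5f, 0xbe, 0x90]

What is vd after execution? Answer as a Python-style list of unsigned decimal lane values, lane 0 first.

256-bit reg / 64-bit elem → 4 lanes
p0[j] = (34+j < 37); true for j=0..2 → 3 lanes set
lane  0: xor(0xdc,0xf1) ⇒ 0x2d
lane  1: xor(0xe2,0x5f) ⇒ 0xbd
lane  2: xor(0xb5,0xbe) ⇒ 0x0b
lane  3: tail/zero ⇒ 0x00

vd = [45, 189, 11, 0]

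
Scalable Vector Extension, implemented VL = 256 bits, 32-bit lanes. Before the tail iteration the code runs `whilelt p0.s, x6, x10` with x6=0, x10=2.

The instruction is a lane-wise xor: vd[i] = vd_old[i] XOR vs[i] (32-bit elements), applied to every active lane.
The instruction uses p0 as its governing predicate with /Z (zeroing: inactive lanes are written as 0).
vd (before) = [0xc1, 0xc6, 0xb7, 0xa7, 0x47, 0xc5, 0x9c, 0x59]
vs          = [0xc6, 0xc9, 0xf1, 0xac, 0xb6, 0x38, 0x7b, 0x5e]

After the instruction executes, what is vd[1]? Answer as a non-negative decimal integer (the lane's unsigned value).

vd[1] = 15

register lanes = 256/32 = 8
p0[j] = (0+j < 2); true for j=0..1 → 2 lanes set
lane  0: xor(0xc1,0xc6) ⇒ 0x07
lane  1: xor(0xc6,0xc9) ⇒ 0x0f
lane  2: tail/zero ⇒ 0x00
lane  3: tail/zero ⇒ 0x00
lane  4: tail/zero ⇒ 0x00
lane  5: tail/zero ⇒ 0x00
lane  6: tail/zero ⇒ 0x00
lane  7: tail/zero ⇒ 0x00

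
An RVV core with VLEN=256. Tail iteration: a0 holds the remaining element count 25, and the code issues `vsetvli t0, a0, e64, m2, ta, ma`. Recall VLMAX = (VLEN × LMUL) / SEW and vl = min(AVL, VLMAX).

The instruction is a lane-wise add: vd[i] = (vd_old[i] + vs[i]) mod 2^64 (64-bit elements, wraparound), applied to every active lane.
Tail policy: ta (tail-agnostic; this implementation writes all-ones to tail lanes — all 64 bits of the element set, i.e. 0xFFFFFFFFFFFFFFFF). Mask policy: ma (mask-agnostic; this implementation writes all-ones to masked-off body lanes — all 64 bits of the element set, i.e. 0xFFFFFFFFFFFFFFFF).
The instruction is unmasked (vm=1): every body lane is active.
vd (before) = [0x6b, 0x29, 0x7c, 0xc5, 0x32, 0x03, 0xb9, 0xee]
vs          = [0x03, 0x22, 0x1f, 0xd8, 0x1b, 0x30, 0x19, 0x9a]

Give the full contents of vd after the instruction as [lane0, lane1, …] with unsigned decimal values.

vd = [110, 75, 155, 413, 77, 51, 210, 392]

VLMAX = VLEN×LMUL/SEW = 256×2/64 = 8
vl = min(AVL, VLMAX) = min(25, 8) = 8
[0] add(0x6b,0x03) = 0x6e
[1] add(0x29,0x22) = 0x4b
[2] add(0x7c,0x1f) = 0x9b
[3] add(0xc5,0xd8) = 0x19d
[4] add(0x32,0x1b) = 0x4d
[5] add(0x03,0x30) = 0x33
[6] add(0xb9,0x19) = 0xd2
[7] add(0xee,0x9a) = 0x188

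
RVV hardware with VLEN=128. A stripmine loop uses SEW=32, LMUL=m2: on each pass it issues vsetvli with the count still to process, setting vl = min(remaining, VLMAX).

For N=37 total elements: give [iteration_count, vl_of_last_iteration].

[iterations, last_vl] = [5, 5]

lanes per group: 128·2/32 = 8
N=37: ⌈37/8⌉ = 5 iters; last vl = 37 − 4×8 = 5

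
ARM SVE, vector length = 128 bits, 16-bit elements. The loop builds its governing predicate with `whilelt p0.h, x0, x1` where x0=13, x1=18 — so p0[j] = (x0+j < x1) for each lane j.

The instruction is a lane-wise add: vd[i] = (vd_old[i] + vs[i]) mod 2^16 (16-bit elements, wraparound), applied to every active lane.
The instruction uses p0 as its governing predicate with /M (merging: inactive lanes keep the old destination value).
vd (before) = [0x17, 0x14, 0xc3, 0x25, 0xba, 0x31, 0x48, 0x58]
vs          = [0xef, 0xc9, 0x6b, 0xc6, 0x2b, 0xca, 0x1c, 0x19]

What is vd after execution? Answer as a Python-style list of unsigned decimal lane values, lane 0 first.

vd = [262, 221, 302, 235, 229, 49, 72, 88]

register lanes = 128/16 = 8
active while 13+j < 18, i.e. j ∈ [0,5) capped at 8 ⇒ 5
lane  0: add(0x17,0xef) ⇒ 0x106
lane  1: add(0x14,0xc9) ⇒ 0xdd
lane  2: add(0xc3,0x6b) ⇒ 0x12e
lane  3: add(0x25,0xc6) ⇒ 0xeb
lane  4: add(0xba,0x2b) ⇒ 0xe5
lane  5: tail/keep ⇒ 0x31
lane  6: tail/keep ⇒ 0x48
lane  7: tail/keep ⇒ 0x58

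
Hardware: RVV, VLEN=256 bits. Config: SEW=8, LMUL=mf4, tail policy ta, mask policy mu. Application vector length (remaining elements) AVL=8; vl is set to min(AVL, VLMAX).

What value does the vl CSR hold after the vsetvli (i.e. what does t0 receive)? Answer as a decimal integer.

VLMAX = VLEN×LMUL/SEW = 256×1/4/8 = 8
vl = min(AVL, VLMAX) = min(8, 8) = 8

vl = 8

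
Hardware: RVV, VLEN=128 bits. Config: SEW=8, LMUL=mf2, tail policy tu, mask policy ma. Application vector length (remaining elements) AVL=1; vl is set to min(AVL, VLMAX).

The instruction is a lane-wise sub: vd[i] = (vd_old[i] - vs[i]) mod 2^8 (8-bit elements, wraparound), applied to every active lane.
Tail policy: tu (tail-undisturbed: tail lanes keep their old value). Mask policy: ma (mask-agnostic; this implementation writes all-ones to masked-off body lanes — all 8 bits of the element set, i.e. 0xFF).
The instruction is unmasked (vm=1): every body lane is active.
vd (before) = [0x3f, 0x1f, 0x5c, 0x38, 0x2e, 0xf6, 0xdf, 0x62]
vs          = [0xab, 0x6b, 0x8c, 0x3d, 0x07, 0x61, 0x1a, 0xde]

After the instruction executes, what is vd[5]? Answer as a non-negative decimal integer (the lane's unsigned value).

VLMAX = (128 × 1/2) / 8 = 8 lanes
vl ← min(1, 8) = 1
lane  0: sub(0x3f,0xab) ⇒ 0x94
lane  1: tail/keep ⇒ 0x1f
lane  2: tail/keep ⇒ 0x5c
lane  3: tail/keep ⇒ 0x38
lane  4: tail/keep ⇒ 0x2e
lane  5: tail/keep ⇒ 0xf6
lane  6: tail/keep ⇒ 0xdf
lane  7: tail/keep ⇒ 0x62

vd[5] = 246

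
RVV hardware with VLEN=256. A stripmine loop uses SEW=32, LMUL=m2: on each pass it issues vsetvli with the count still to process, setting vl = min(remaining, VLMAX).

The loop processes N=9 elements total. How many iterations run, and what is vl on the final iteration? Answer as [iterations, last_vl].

VLMAX = VLEN×LMUL/SEW = 256×2/32 = 16
N=9: ⌈9/16⌉ = 1 iters; last vl = 9 − 0×16 = 9

[iterations, last_vl] = [1, 9]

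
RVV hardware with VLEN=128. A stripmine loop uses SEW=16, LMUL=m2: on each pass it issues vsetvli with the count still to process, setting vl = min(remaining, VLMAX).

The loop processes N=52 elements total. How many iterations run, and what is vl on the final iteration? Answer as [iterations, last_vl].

VLMAX = (128 × 2) / 16 = 16 lanes
52 elements at 16/iter → 4 passes, remainder 4 on the last

[iterations, last_vl] = [4, 4]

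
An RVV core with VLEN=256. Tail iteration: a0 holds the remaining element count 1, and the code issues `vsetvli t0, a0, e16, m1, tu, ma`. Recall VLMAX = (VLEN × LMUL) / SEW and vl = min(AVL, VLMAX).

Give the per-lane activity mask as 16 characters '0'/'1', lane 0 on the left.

predicate = 1000000000000000

VLMAX = (256 × 1) / 16 = 16 lanes
AVL=1 ≤ VLMAX=16, so vl = 1
bits (lane 0 leftmost): 1000000000000000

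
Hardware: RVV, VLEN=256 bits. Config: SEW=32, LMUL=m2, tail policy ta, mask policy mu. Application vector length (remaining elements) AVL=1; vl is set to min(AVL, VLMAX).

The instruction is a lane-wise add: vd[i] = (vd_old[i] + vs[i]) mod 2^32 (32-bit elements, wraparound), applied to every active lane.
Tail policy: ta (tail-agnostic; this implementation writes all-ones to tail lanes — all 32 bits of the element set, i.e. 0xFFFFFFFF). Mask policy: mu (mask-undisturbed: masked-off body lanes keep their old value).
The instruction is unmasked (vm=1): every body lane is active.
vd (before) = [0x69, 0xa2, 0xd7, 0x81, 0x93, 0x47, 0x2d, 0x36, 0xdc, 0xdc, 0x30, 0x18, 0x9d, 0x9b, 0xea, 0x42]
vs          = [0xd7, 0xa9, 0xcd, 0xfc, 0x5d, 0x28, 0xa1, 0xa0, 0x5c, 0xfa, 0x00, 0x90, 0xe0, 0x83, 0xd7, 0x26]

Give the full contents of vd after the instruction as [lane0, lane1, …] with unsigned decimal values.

vd = [320, 4294967295, 4294967295, 4294967295, 4294967295, 4294967295, 4294967295, 4294967295, 4294967295, 4294967295, 4294967295, 4294967295, 4294967295, 4294967295, 4294967295, 4294967295]

VLMAX = VLEN×LMUL/SEW = 256×2/32 = 16
AVL=1 ≤ VLMAX=16, so vl = 1
  i=0: add(0x69,0xd7) → 320
  i=1: tail/ones → 4294967295
  i=2: tail/ones → 4294967295
  i=3: tail/ones → 4294967295
  i=4: tail/ones → 4294967295
  i=5: tail/ones → 4294967295
  i=6: tail/ones → 4294967295
  i=7: tail/ones → 4294967295
  i=8: tail/ones → 4294967295
  i=9: tail/ones → 4294967295
  i=10: tail/ones → 4294967295
  i=11: tail/ones → 4294967295
  i=12: tail/ones → 4294967295
  i=13: tail/ones → 4294967295
  i=14: tail/ones → 4294967295
  i=15: tail/ones → 4294967295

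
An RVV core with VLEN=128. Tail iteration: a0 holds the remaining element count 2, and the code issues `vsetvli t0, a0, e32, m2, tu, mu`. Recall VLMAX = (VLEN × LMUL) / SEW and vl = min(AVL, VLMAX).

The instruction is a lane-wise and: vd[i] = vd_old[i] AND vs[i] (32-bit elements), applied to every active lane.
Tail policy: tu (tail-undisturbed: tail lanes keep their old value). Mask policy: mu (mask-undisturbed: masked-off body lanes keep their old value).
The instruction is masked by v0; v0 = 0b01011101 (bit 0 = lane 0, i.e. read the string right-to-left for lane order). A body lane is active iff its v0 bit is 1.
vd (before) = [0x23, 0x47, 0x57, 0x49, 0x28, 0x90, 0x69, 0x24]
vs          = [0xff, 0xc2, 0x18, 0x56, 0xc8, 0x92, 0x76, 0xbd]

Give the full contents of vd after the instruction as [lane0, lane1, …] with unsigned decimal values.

vd = [35, 71, 87, 73, 40, 144, 105, 36]

VLMAX = VLEN×LMUL/SEW = 128×2/32 = 8
AVL=2 ≤ VLMAX=8, so vl = 2
vd[0] and(0x23,0xff) -> 0x23
vd[1] mask-off/keep -> 0x47
vd[2] tail/keep -> 0x57
vd[3] tail/keep -> 0x49
vd[4] tail/keep -> 0x28
vd[5] tail/keep -> 0x90
vd[6] tail/keep -> 0x69
vd[7] tail/keep -> 0x24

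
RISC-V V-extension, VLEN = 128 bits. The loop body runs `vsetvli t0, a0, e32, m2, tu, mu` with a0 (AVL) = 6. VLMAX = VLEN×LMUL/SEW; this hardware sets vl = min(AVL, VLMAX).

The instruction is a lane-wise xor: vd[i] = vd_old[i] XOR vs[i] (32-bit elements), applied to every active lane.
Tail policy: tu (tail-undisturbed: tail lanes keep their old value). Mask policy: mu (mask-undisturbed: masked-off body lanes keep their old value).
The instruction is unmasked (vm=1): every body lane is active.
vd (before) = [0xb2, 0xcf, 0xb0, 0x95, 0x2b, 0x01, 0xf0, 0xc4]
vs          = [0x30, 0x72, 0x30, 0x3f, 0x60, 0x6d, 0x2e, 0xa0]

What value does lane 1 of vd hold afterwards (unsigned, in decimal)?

vd[1] = 189

VLMAX = VLEN×LMUL/SEW = 128×2/32 = 8
vl ← min(6, 8) = 6
[0] xor(0xb2,0x30) = 0x82
[1] xor(0xcf,0x72) = 0xbd
[2] xor(0xb0,0x30) = 0x80
[3] xor(0x95,0x3f) = 0xaa
[4] xor(0x2b,0x60) = 0x4b
[5] xor(0x01,0x6d) = 0x6c
[6] tail/keep = 0xf0
[7] tail/keep = 0xc4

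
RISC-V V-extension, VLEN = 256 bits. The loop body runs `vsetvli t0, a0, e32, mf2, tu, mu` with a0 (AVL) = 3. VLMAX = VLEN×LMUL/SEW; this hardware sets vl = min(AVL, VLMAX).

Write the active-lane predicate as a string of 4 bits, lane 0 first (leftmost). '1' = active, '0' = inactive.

predicate = 1110

VLMAX = (256 × 1/2) / 32 = 4 lanes
AVL=3 ≤ VLMAX=4, so vl = 3
bits (lane 0 leftmost): 1110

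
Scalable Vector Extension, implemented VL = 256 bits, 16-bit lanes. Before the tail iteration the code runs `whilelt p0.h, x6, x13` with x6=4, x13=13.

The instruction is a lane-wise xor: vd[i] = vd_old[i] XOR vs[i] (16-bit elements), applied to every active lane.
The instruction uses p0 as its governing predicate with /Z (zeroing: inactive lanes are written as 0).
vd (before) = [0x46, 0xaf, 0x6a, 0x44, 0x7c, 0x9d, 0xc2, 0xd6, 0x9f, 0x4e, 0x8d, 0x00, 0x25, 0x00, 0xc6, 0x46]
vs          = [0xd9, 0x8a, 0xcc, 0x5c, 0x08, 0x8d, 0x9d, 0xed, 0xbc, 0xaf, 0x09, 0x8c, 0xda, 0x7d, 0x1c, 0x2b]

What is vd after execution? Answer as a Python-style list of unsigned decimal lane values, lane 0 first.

vd = [159, 37, 166, 24, 116, 16, 95, 59, 35, 0, 0, 0, 0, 0, 0, 0]

register lanes = 256/16 = 16
p0[j] = (4+j < 13); true for j=0..8 → 9 lanes set
  i=0: xor(0x46,0xd9) → 159
  i=1: xor(0xaf,0x8a) → 37
  i=2: xor(0x6a,0xcc) → 166
  i=3: xor(0x44,0x5c) → 24
  i=4: xor(0x7c,0x08) → 116
  i=5: xor(0x9d,0x8d) → 16
  i=6: xor(0xc2,0x9d) → 95
  i=7: xor(0xd6,0xed) → 59
  i=8: xor(0x9f,0xbc) → 35
  i=9: tail/zero → 0
  i=10: tail/zero → 0
  i=11: tail/zero → 0
  i=12: tail/zero → 0
  i=13: tail/zero → 0
  i=14: tail/zero → 0
  i=15: tail/zero → 0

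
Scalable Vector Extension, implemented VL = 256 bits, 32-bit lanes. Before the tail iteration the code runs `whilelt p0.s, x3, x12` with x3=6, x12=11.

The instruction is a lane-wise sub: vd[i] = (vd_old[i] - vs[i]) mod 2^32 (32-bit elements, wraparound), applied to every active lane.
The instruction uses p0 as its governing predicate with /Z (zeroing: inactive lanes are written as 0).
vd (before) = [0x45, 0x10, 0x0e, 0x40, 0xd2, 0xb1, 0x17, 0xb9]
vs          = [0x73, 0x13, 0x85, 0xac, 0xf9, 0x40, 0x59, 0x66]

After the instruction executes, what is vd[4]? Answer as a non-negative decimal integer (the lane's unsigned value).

vd[4] = 4294967257

256-bit reg / 32-bit elem → 8 lanes
p0[j] = (6+j < 11); true for j=0..4 → 5 lanes set
[0] sub(0x45,0x73) = 0xffffffd2
[1] sub(0x10,0x13) = 0xfffffffd
[2] sub(0x0e,0x85) = 0xffffff89
[3] sub(0x40,0xac) = 0xffffff94
[4] sub(0xd2,0xf9) = 0xffffffd9
[5] tail/zero = 0x00
[6] tail/zero = 0x00
[7] tail/zero = 0x00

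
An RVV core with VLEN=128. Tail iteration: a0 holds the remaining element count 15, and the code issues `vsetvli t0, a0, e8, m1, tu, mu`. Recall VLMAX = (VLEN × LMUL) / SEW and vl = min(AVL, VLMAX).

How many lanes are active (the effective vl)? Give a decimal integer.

vl = 15

VLMAX = (128 × 1) / 8 = 16 lanes
vl = min(AVL, VLMAX) = min(15, 16) = 15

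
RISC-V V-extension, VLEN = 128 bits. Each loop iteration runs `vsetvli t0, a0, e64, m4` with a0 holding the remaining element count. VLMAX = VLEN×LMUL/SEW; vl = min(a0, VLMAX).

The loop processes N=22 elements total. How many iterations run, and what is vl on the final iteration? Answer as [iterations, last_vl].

[iterations, last_vl] = [3, 6]

lanes per group: 128·4/64 = 8
iterations = ceil(22/8) = 3; final-pass vl = 6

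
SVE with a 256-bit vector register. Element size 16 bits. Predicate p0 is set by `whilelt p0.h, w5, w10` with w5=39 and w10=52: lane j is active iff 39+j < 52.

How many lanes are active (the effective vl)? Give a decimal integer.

lane count: 256 div 16 = 16
p0[j] = (39+j < 52); true for j=0..12 → 13 lanes set

vl = 13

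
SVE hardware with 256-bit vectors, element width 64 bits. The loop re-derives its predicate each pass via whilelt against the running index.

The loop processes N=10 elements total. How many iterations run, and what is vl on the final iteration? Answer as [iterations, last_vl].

register lanes = 256/64 = 4
10 elements at 4/iter → 3 passes, remainder 2 on the last

[iterations, last_vl] = [3, 2]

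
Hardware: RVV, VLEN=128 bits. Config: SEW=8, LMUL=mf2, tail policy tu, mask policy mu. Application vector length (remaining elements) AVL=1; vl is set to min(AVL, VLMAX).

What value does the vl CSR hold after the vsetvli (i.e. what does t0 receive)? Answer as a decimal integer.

VLMAX = (128 × 1/2) / 8 = 8 lanes
AVL=1 ≤ VLMAX=8, so vl = 1

vl = 1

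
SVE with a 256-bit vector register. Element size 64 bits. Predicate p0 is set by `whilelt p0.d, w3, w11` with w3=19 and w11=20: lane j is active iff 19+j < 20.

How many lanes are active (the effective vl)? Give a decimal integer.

register lanes = 256/64 = 4
p0[j] = (19+j < 20); true for j=0..0 → 1 lanes set

vl = 1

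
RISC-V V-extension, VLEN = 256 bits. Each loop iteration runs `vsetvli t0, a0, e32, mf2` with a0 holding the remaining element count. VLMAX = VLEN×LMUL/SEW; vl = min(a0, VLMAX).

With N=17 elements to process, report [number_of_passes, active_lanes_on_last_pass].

[iterations, last_vl] = [5, 1]

lanes per group: 256·1/2/32 = 4
iterations = ceil(17/4) = 5; final-pass vl = 1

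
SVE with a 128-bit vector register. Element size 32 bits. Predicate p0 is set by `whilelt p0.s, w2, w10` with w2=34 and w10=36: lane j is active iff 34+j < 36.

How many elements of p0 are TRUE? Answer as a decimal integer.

vl = 2

128-bit reg / 32-bit elem → 4 lanes
whilelt: lane j active iff 34+j < 36 → j < 2 → 2 active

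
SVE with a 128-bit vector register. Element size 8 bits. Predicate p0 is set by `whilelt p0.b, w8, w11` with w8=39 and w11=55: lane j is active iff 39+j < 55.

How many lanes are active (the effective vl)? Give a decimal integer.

vl = 16

128-bit reg / 8-bit elem → 16 lanes
whilelt: lane j active iff 39+j < 55 → j < 16 → 16 active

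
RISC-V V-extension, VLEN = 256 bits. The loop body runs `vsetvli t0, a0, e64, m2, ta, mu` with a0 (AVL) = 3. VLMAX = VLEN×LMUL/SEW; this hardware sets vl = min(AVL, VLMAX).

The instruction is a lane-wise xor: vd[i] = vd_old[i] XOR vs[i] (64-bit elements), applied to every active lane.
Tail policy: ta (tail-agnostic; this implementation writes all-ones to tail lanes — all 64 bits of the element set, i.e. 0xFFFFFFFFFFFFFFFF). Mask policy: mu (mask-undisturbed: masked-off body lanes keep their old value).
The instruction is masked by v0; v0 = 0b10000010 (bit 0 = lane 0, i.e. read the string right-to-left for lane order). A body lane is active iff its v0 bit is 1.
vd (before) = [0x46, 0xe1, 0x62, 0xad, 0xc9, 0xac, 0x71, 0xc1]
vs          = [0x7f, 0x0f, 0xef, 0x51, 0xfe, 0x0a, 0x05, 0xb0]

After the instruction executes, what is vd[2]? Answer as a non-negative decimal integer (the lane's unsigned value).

vd[2] = 98

VLMAX = VLEN×LMUL/SEW = 256×2/64 = 8
vl ← min(3, 8) = 3
[0] mask-off/keep = 0x46
[1] xor(0xe1,0x0f) = 0xee
[2] mask-off/keep = 0x62
[3] tail/ones = 0xffffffffffffffff
[4] tail/ones = 0xffffffffffffffff
[5] tail/ones = 0xffffffffffffffff
[6] tail/ones = 0xffffffffffffffff
[7] tail/ones = 0xffffffffffffffff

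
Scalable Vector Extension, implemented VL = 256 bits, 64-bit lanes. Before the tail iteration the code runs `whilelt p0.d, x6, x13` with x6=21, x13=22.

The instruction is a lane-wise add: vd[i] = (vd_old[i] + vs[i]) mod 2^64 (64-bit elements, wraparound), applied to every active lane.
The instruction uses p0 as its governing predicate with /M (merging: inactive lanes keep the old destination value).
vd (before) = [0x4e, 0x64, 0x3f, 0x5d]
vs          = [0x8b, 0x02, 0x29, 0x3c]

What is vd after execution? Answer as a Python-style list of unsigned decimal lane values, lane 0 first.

vd = [217, 100, 63, 93]

register lanes = 256/64 = 4
active while 21+j < 22, i.e. j ∈ [0,1) capped at 4 ⇒ 1
  i=0: add(0x4e,0x8b) → 217
  i=1: tail/keep → 100
  i=2: tail/keep → 63
  i=3: tail/keep → 93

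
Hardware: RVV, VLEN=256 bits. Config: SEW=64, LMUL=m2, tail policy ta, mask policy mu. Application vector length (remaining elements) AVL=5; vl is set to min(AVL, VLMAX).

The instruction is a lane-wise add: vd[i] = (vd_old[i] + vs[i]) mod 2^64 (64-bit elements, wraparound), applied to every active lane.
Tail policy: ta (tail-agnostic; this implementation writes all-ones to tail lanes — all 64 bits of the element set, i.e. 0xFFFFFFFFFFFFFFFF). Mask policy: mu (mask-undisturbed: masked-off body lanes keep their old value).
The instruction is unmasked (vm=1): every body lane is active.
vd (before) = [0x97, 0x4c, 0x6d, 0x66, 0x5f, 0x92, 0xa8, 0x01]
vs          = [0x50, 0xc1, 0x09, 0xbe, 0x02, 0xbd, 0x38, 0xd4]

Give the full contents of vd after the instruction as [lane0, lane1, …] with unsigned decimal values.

vd = [231, 269, 118, 292, 97, 18446744073709551615, 18446744073709551615, 18446744073709551615]

VLMAX = VLEN×LMUL/SEW = 256×2/64 = 8
vl ← min(5, 8) = 5
lane  0: add(0x97,0x50) ⇒ 0xe7
lane  1: add(0x4c,0xc1) ⇒ 0x10d
lane  2: add(0x6d,0x09) ⇒ 0x76
lane  3: add(0x66,0xbe) ⇒ 0x124
lane  4: add(0x5f,0x02) ⇒ 0x61
lane  5: tail/ones ⇒ 0xffffffffffffffff
lane  6: tail/ones ⇒ 0xffffffffffffffff
lane  7: tail/ones ⇒ 0xffffffffffffffff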